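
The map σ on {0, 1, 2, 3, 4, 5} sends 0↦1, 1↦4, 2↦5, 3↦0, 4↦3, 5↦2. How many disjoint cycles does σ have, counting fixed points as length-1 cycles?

Cycle decomposition: (0 1 4 3) (2 5).
2 cycles.

2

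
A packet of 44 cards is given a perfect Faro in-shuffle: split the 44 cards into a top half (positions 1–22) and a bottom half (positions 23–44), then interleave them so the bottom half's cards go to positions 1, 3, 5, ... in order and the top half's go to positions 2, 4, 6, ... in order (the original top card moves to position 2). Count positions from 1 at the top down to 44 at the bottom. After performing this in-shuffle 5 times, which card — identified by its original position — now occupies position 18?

9

Work backwards from position 18, undoing one in-shuffle at a time:
18 ← 9 ← 27 ← 36 ← 18 ← 9
So the card now at position 18 started at position 9.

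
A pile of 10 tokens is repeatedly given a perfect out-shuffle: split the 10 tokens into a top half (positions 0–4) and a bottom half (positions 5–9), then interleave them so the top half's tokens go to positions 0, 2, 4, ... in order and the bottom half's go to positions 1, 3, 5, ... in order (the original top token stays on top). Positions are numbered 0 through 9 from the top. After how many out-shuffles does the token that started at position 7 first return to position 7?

Follow position 7 under repeated out-shuffles:
7 → 5 → 1 → 2 → 4 → 8 → 7
It first returns after 6 out-shuffles.

6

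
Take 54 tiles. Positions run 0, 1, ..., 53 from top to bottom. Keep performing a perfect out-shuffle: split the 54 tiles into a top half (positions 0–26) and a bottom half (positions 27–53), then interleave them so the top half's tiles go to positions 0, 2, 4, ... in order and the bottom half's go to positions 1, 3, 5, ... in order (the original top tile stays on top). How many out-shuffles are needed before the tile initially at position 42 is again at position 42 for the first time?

52

Follow position 42 under repeated out-shuffles:
42 → 31 → 9 → 18 → 36 → 19 → 38 → 23 → ... → 42 (length 52)
It first returns after 52 out-shuffles.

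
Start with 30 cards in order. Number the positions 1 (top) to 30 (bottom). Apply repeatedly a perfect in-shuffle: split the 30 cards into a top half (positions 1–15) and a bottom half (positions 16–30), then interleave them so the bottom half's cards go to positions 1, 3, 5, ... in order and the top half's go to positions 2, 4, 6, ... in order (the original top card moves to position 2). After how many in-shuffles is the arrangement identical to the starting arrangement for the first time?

5

The in-shuffle permutes the 30 positions with cycle lengths [5, 5, 5, 5, 5, 5].
Every card is home exactly when every cycle has completed a whole number of laps, i.e. after lcm(5) = 5 in-shuffles.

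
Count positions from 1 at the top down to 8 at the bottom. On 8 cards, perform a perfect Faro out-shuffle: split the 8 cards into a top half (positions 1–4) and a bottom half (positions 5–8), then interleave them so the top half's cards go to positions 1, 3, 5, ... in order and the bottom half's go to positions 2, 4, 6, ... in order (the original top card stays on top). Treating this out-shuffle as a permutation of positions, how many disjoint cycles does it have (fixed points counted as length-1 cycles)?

Trace each unvisited position around until it returns:
(1) (2 3 5) (4 7 6) (8)
4 cycles in total.

4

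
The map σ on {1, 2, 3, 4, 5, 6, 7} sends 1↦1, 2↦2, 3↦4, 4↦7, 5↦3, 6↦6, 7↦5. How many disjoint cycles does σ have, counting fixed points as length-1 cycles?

4

Cycle decomposition: (1) (2) (3 4 7 5) (6).
4 cycles.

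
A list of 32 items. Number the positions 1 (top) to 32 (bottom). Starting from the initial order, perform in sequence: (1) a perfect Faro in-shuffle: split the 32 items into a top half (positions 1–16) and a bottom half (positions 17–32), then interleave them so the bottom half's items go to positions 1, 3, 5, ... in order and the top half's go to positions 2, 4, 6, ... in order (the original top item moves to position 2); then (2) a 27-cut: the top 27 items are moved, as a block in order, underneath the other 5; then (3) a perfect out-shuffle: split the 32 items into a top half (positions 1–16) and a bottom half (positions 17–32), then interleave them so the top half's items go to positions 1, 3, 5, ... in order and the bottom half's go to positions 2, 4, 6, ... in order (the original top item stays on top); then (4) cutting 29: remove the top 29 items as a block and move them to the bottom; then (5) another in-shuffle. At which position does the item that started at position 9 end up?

Track the item from position 9 forward through each operation:
  after op 1 (in-shuffle): 9 → 18
  after op 2 (cut 27): 18 → 23
  after op 3 (out-shuffle): 23 → 14
  after op 4 (cut 29): 14 → 17
  after op 5 (in-shuffle): 17 → 1

1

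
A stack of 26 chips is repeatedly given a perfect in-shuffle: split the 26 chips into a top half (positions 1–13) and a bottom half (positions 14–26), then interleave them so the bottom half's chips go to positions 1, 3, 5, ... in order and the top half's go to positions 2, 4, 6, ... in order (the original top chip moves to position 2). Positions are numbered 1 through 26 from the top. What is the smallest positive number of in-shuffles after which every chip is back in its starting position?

18

The in-shuffle permutes the 26 positions with cycle lengths [2, 6, 18].
Every chip is home exactly when every cycle has completed a whole number of laps, i.e. after lcm(2, 6, 18) = 18 in-shuffles.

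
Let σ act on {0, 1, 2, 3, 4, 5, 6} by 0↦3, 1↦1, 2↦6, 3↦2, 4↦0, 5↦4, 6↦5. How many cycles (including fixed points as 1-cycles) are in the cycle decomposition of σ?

2

Cycle decomposition: (0 3 2 6 5 4) (1).
2 cycles.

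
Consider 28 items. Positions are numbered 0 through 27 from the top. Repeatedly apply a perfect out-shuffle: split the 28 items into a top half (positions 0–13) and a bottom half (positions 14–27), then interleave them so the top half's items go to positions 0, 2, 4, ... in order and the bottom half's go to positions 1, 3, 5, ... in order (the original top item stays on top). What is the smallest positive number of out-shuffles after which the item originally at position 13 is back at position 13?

Follow position 13 under repeated out-shuffles:
13 → 26 → 25 → 23 → 19 → 11 → 22 → 17 → 7 → 14 → 1 → 2 → 4 → 8 → 16 → 5 → 10 → 20 → 13
It first returns after 18 out-shuffles.

18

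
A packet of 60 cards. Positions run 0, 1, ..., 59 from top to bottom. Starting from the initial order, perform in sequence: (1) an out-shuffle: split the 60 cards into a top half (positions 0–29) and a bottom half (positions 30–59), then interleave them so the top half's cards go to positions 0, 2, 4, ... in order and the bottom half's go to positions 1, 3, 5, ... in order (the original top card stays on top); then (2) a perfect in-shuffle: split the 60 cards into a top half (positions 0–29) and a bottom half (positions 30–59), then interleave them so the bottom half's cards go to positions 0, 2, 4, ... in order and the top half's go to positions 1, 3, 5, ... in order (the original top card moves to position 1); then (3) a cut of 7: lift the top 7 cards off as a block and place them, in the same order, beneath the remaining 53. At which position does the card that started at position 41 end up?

40

Track the card from position 41 forward through each operation:
  after op 1 (out-shuffle): 41 → 23
  after op 2 (in-shuffle): 23 → 47
  after op 3 (cut 7): 47 → 40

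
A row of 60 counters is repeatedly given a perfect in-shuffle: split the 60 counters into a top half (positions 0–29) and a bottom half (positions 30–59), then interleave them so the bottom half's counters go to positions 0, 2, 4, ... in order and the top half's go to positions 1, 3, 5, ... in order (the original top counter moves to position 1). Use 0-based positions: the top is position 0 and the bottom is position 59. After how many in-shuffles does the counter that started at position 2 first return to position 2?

60

Follow position 2 under repeated in-shuffles:
2 → 5 → 11 → 23 → 47 → 34 → 8 → 17 → ... → 2 (length 60)
It first returns after 60 in-shuffles.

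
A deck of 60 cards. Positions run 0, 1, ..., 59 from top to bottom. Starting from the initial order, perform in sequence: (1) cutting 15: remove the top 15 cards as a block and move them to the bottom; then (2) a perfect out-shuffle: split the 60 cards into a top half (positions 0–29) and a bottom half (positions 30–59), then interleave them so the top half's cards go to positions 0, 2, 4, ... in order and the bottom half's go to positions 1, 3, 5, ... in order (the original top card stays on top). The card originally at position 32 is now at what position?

Track the card from position 32 forward through each operation:
  after op 1 (cut 15): 32 → 17
  after op 2 (out-shuffle): 17 → 34

34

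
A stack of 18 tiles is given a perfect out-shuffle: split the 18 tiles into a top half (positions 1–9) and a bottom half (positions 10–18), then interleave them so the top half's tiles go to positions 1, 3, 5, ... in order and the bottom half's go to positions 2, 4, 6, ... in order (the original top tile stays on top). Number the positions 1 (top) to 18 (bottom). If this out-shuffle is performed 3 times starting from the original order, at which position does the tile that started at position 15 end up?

Track the tile's position through each out-shuffle:
15 → 12 → 6 → 11

11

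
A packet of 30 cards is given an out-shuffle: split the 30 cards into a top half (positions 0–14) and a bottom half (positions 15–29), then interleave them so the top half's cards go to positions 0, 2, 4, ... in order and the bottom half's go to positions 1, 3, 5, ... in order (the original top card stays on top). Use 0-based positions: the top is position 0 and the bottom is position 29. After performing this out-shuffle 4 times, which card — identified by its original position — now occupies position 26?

27

Work backwards from position 26, undoing one out-shuffle at a time:
26 ← 13 ← 21 ← 25 ← 27
So the card now at position 26 started at position 27.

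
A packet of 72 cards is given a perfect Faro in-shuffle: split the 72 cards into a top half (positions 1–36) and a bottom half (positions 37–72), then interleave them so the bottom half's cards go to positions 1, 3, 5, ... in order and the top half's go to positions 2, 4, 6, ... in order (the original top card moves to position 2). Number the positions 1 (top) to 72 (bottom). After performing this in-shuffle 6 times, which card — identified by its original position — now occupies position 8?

64

Work backwards from position 8, undoing one in-shuffle at a time:
8 ← 4 ← 2 ← 1 ← 37 ← 55 ← 64
So the card now at position 8 started at position 64.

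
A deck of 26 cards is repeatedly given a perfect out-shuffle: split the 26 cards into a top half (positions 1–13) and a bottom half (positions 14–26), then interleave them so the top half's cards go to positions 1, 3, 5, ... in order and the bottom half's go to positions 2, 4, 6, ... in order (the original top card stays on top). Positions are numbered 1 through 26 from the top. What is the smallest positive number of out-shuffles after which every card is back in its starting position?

20

The out-shuffle permutes the 26 positions with cycle lengths [1, 1, 4, 20].
Every card is home exactly when every cycle has completed a whole number of laps, i.e. after lcm(1, 4, 20) = 20 out-shuffles.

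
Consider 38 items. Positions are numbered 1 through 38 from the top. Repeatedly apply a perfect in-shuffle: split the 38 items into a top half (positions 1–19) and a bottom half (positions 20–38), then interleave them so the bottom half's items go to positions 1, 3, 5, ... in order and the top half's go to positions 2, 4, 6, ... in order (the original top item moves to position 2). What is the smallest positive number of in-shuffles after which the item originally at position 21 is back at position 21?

12

Follow position 21 under repeated in-shuffles:
21 → 3 → 6 → 12 → 24 → 9 → 18 → 36 → 33 → 27 → 15 → 30 → 21
It first returns after 12 in-shuffles.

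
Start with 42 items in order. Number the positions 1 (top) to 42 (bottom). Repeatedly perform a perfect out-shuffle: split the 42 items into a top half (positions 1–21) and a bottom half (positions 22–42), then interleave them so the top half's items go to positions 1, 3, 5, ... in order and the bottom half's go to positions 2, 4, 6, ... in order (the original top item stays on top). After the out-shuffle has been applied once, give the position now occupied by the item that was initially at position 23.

Track the item's position through each out-shuffle:
23 → 4

4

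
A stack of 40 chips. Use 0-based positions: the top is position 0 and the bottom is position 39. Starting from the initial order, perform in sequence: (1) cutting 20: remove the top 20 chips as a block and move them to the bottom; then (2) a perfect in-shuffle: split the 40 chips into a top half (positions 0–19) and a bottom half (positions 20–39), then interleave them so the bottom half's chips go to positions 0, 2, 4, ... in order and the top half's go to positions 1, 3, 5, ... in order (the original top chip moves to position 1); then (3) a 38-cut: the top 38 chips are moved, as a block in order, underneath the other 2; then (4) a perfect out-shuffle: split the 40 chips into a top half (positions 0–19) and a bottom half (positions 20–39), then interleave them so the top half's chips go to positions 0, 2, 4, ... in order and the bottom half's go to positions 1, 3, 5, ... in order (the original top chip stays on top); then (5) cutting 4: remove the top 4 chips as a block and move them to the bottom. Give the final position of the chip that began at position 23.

14

Track the chip from position 23 forward through each operation:
  after op 1 (cut 20): 23 → 3
  after op 2 (in-shuffle): 3 → 7
  after op 3 (cut 38): 7 → 9
  after op 4 (out-shuffle): 9 → 18
  after op 5 (cut 4): 18 → 14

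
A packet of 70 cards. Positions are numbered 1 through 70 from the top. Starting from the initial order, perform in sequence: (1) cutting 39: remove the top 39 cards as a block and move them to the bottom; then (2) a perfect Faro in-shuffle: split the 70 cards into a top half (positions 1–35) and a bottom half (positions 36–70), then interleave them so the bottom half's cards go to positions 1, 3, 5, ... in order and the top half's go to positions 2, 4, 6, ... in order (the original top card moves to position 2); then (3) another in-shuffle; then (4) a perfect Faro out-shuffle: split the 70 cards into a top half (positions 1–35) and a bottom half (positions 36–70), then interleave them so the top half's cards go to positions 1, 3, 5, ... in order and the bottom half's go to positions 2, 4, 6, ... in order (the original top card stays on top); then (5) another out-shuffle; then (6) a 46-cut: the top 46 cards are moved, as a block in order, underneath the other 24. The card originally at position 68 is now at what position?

Track the card from position 68 forward through each operation:
  after op 1 (cut 39): 68 → 29
  after op 2 (in-shuffle): 29 → 58
  after op 3 (in-shuffle): 58 → 45
  after op 4 (out-shuffle): 45 → 20
  after op 5 (out-shuffle): 20 → 39
  after op 6 (cut 46): 39 → 63

63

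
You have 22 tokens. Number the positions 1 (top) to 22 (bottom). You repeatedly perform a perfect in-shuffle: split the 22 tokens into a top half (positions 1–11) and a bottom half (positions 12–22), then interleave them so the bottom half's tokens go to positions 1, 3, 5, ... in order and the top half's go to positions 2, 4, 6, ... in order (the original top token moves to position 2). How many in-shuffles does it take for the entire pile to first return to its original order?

11

The in-shuffle permutes the 22 positions with cycle lengths [11, 11].
Every token is home exactly when every cycle has completed a whole number of laps, i.e. after lcm(11) = 11 in-shuffles.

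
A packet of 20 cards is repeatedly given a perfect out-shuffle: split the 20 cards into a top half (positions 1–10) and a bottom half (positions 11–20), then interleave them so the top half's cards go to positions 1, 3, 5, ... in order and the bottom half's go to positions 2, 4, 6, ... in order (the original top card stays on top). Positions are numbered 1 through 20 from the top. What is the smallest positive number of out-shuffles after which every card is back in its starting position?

The out-shuffle permutes the 20 positions with cycle lengths [1, 1, 18].
Every card is home exactly when every cycle has completed a whole number of laps, i.e. after lcm(1, 18) = 18 out-shuffles.

18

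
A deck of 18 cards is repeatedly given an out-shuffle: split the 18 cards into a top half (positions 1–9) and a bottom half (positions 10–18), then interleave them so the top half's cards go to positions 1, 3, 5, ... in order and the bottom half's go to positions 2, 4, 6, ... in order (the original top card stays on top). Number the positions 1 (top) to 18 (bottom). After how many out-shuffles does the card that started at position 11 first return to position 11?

Follow position 11 under repeated out-shuffles:
11 → 4 → 7 → 13 → 8 → 15 → 12 → 6 → 11
It first returns after 8 out-shuffles.

8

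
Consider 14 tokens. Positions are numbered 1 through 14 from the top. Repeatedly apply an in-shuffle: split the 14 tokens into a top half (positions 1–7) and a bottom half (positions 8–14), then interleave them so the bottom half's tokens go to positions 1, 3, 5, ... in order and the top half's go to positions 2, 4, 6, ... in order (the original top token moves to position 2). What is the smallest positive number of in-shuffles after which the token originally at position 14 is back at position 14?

Follow position 14 under repeated in-shuffles:
14 → 13 → 11 → 7 → 14
It first returns after 4 in-shuffles.

4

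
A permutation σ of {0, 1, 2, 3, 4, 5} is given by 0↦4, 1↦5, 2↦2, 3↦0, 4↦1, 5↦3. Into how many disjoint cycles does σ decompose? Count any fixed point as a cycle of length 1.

2

Cycle decomposition: (0 4 1 5 3) (2).
2 cycles.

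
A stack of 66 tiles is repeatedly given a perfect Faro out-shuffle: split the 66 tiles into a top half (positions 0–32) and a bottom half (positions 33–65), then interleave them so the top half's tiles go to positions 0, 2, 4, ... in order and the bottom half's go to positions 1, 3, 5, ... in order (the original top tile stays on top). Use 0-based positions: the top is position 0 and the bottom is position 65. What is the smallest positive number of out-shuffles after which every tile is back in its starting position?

The out-shuffle permutes the 66 positions with cycle lengths [1, 1, 4, 12, 12, 12, 12, 12].
Every tile is home exactly when every cycle has completed a whole number of laps, i.e. after lcm(1, 4, 12) = 12 out-shuffles.

12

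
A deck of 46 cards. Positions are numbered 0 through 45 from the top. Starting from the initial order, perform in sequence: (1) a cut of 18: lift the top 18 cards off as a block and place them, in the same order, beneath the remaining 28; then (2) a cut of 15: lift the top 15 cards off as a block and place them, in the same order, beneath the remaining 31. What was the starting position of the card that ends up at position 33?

Undo the operations in reverse order, starting from position 33:
  undo op 2 (cut 15): 33 ← 2
  undo op 1 (cut 18): 2 ← 20
So the card at position 33 came from original position 20.

20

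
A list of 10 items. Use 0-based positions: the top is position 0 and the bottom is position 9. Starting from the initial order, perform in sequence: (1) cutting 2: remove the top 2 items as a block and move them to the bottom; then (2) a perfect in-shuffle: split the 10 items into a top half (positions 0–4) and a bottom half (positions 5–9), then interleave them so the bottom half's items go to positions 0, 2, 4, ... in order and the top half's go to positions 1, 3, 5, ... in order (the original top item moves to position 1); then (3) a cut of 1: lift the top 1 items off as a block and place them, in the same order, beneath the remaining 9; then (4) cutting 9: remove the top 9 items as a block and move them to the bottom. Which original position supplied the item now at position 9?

6

Undo the operations in reverse order, starting from position 9:
  undo op 4 (cut 9): 9 ← 8
  undo op 3 (cut 1): 8 ← 9
  undo op 2 (in-shuffle, from top half): 9 ← 4
  undo op 1 (cut 2): 4 ← 6
So the item at position 9 came from original position 6.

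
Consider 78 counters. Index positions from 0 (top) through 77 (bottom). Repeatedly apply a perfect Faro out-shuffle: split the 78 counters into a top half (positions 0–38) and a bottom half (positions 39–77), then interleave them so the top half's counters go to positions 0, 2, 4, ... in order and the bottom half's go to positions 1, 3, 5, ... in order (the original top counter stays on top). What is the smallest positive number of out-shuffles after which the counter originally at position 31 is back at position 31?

30

Follow position 31 under repeated out-shuffles:
31 → 62 → 47 → 17 → 34 → 68 → 59 → 41 → ... → 31 (length 30)
It first returns after 30 out-shuffles.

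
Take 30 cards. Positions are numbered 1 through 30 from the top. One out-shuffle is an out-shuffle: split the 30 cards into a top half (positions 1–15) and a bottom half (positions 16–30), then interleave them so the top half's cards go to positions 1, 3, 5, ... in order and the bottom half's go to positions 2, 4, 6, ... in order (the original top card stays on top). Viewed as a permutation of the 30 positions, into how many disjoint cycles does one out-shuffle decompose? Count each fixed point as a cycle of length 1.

3

Trace each unvisited position around until it returns:
(1) (2 3 5 9 17 4 ... len 28) (30)
3 cycles in total.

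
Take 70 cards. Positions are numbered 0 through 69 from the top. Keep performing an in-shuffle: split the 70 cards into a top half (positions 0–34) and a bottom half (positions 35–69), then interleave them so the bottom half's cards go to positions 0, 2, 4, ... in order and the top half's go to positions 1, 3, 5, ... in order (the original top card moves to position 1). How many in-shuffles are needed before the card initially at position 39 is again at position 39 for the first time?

35

Follow position 39 under repeated in-shuffles:
39 → 8 → 17 → 35 → 0 → 1 → 3 → 7 → ... → 39 (length 35)
It first returns after 35 in-shuffles.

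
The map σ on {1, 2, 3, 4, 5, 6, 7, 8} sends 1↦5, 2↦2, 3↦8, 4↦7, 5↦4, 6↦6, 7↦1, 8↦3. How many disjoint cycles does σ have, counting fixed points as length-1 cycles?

Cycle decomposition: (1 5 4 7) (2) (3 8) (6).
4 cycles.

4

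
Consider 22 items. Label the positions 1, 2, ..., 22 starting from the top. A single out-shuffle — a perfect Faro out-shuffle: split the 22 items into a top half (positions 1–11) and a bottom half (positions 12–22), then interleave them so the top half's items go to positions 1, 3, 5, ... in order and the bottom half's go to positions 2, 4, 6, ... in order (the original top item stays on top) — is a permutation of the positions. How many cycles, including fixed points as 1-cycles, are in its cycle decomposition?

Trace each unvisited position around until it returns:
(1) (2 3 5 9 17 12) (4 7 13) (6 11 21 20 18 14) (8 15) (10 19 16) (22)
7 cycles in total.

7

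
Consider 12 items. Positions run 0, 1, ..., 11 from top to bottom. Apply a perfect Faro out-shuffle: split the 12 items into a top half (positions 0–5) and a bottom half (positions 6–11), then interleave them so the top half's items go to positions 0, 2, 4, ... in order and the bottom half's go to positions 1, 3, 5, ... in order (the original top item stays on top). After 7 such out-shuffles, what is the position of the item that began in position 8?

1

Track the item's position through each out-shuffle:
8 → 5 → 10 → 9 → 7 → 3 → 6 → 1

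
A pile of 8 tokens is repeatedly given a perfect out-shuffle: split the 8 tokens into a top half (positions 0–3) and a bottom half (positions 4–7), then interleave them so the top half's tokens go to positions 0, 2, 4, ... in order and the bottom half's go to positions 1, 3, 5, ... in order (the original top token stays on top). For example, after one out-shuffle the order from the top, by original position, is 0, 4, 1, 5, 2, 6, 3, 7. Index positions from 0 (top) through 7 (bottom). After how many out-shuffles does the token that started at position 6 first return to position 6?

3

Follow position 6 under repeated out-shuffles:
6 → 5 → 3 → 6
It first returns after 3 out-shuffles.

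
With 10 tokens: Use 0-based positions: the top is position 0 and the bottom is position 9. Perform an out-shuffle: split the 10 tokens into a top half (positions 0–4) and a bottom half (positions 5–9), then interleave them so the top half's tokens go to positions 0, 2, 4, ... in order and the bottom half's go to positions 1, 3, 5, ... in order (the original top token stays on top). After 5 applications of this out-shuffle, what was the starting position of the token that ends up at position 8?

7

Work backwards from position 8, undoing one out-shuffle at a time:
8 ← 4 ← 2 ← 1 ← 5 ← 7
So the token now at position 8 started at position 7.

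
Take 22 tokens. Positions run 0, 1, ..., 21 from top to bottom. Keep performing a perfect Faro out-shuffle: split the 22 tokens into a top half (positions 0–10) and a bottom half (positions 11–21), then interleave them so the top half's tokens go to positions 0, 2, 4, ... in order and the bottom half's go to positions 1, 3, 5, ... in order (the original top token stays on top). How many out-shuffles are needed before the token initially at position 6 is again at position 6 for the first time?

3

Follow position 6 under repeated out-shuffles:
6 → 12 → 3 → 6
It first returns after 3 out-shuffles.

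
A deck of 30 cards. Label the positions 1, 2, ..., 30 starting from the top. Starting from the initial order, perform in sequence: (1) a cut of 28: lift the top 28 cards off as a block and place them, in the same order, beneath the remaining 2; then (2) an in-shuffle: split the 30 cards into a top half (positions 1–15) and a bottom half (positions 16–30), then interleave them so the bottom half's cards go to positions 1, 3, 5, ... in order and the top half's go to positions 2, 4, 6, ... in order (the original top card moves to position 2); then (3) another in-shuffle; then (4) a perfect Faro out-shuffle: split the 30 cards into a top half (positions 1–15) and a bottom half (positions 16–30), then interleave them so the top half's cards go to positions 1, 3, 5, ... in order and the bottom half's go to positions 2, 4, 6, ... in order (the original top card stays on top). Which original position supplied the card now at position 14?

19

Undo the operations in reverse order, starting from position 14:
  undo op 4 (out-shuffle, from bottom half): 14 ← 22
  undo op 3 (in-shuffle, from top half): 22 ← 11
  undo op 2 (in-shuffle, from bottom half): 11 ← 21
  undo op 1 (cut 28): 21 ← 19
So the card at position 14 came from original position 19.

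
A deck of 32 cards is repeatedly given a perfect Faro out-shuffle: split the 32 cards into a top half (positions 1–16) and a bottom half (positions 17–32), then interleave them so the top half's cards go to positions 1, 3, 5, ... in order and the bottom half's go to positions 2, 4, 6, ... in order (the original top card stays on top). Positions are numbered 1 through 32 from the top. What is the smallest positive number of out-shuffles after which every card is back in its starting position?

5

The out-shuffle permutes the 32 positions with cycle lengths [1, 1, 5, 5, 5, 5, 5, 5].
Every card is home exactly when every cycle has completed a whole number of laps, i.e. after lcm(1, 5) = 5 out-shuffles.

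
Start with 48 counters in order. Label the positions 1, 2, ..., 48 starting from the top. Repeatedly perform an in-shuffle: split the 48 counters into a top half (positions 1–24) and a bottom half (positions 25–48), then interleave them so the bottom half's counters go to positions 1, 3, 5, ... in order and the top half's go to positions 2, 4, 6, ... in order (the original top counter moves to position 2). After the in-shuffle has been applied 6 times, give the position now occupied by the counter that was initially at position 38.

31

Track the counter's position through each in-shuffle:
38 → 27 → 5 → 10 → 20 → 40 → 31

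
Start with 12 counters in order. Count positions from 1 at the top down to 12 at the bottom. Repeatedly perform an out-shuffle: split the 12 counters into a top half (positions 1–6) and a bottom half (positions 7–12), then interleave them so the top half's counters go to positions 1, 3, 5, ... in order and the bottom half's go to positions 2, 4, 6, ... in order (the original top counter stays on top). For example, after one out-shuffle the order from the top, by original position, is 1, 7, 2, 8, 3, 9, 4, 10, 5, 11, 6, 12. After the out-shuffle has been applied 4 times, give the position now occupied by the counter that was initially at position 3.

Track the counter's position through each out-shuffle:
3 → 5 → 9 → 6 → 11

11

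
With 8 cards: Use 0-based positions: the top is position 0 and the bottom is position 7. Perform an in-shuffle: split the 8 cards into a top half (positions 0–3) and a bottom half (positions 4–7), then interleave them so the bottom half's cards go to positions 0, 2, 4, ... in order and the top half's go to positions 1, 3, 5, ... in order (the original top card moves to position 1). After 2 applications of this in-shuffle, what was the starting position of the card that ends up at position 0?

6

Work backwards from position 0, undoing one in-shuffle at a time:
0 ← 4 ← 6
So the card now at position 0 started at position 6.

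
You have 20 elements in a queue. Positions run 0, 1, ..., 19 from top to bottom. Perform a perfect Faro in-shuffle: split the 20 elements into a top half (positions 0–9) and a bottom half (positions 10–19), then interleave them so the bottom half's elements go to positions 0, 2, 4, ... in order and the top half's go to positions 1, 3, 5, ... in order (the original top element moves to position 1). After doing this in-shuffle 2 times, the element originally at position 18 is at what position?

12

Track the element's position through each in-shuffle:
18 → 16 → 12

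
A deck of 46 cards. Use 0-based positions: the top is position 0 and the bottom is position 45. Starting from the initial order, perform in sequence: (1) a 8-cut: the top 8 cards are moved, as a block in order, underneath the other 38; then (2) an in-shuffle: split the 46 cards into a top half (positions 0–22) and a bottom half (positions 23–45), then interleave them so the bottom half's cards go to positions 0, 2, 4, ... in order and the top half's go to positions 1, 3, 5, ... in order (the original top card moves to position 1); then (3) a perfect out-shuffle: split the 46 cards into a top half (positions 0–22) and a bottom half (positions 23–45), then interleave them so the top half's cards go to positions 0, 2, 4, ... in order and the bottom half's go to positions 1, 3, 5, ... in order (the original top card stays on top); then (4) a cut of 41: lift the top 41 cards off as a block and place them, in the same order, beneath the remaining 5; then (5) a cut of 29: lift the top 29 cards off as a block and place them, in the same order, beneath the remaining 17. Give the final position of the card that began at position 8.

24

Track the card from position 8 forward through each operation:
  after op 1 (cut 8): 8 → 0
  after op 2 (in-shuffle): 0 → 1
  after op 3 (out-shuffle): 1 → 2
  after op 4 (cut 41): 2 → 7
  after op 5 (cut 29): 7 → 24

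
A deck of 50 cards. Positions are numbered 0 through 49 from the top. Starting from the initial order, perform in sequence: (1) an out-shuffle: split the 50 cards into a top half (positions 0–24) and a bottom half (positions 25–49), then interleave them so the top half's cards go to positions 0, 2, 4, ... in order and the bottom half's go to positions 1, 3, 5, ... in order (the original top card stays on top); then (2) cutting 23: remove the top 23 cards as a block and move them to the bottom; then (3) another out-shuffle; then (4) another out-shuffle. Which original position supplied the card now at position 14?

25

Undo the operations in reverse order, starting from position 14:
  undo op 4 (out-shuffle, from top half): 14 ← 7
  undo op 3 (out-shuffle, from bottom half): 7 ← 28
  undo op 2 (cut 23): 28 ← 1
  undo op 1 (out-shuffle, from bottom half): 1 ← 25
So the card at position 14 came from original position 25.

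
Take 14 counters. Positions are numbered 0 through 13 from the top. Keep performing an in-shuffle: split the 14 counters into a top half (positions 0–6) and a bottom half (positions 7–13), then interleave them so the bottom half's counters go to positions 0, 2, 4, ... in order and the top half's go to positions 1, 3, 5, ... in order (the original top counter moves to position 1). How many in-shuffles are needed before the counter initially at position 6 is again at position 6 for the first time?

4

Follow position 6 under repeated in-shuffles:
6 → 13 → 12 → 10 → 6
It first returns after 4 in-shuffles.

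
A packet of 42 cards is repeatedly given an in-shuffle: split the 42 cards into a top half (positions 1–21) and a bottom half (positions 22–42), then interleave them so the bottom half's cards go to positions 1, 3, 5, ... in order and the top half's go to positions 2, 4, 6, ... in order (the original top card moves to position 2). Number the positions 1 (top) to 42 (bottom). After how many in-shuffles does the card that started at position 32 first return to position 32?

14

Follow position 32 under repeated in-shuffles:
32 → 21 → 42 → 41 → 39 → 35 → 27 → 11 → 22 → 1 → 2 → 4 → 8 → 16 → 32
It first returns after 14 in-shuffles.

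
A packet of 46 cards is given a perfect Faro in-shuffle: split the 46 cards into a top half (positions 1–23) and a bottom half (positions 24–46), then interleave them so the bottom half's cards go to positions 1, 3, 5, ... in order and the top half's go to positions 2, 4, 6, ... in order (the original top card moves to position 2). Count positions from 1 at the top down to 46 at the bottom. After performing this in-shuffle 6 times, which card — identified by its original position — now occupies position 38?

5

Work backwards from position 38, undoing one in-shuffle at a time:
38 ← 19 ← 33 ← 40 ← 20 ← 10 ← 5
So the card now at position 38 started at position 5.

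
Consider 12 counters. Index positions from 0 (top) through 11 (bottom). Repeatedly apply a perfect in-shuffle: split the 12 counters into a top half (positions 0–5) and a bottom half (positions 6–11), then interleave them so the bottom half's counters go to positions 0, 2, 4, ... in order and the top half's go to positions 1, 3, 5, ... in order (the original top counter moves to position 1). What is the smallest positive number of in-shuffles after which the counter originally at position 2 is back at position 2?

12

Follow position 2 under repeated in-shuffles:
2 → 5 → 11 → 10 → 8 → 4 → 9 → 6 → 0 → 1 → 3 → 7 → 2
It first returns after 12 in-shuffles.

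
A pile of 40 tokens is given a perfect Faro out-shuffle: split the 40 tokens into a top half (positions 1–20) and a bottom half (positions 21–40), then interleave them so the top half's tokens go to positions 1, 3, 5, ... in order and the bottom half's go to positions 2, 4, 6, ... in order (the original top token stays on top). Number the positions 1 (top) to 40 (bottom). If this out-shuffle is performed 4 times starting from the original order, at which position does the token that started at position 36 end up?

15

Track the token's position through each out-shuffle:
36 → 32 → 24 → 8 → 15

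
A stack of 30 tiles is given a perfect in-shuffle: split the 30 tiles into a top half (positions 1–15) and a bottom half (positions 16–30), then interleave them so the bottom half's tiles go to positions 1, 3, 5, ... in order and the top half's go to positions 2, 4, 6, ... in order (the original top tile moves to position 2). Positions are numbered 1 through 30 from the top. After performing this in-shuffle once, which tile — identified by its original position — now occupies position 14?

7

Work backwards from position 14, undoing one in-shuffle at a time:
14 ← 7
So the tile now at position 14 started at position 7.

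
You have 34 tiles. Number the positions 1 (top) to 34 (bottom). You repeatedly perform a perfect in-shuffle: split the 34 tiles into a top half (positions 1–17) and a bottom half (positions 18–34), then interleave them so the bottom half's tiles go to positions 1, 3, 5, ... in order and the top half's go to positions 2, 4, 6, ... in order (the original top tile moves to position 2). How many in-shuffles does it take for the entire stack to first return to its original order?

12

The in-shuffle permutes the 34 positions with cycle lengths [3, 3, 4, 12, 12].
Every tile is home exactly when every cycle has completed a whole number of laps, i.e. after lcm(3, 4, 12) = 12 in-shuffles.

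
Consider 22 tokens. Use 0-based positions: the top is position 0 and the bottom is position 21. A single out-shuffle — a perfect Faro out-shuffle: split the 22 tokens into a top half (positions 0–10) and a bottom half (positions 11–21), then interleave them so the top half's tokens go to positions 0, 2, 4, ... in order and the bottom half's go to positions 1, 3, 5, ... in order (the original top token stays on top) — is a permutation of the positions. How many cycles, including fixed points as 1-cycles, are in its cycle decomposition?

Trace each unvisited position around until it returns:
(0) (1 2 4 8 16 11) (3 6 12) (5 10 20 19 17 13) (7 14) (9 18 15) (21)
7 cycles in total.

7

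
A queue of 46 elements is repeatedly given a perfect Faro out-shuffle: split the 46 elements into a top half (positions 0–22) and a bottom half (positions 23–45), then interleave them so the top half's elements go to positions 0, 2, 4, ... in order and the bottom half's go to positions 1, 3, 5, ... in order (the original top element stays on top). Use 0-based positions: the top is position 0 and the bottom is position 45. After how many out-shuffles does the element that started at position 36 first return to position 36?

Follow position 36 under repeated out-shuffles:
36 → 27 → 9 → 18 → 36
It first returns after 4 out-shuffles.

4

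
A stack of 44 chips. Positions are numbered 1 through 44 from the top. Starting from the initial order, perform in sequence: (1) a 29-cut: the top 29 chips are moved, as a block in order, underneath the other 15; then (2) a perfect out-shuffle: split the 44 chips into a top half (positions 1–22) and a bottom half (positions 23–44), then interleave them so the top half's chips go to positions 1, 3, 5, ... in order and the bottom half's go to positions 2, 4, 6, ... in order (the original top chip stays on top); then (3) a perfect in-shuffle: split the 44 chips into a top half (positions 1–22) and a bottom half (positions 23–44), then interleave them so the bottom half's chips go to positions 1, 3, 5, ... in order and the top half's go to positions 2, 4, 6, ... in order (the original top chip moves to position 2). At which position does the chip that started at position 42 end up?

5

Track the chip from position 42 forward through each operation:
  after op 1 (cut 29): 42 → 13
  after op 2 (out-shuffle): 13 → 25
  after op 3 (in-shuffle): 25 → 5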